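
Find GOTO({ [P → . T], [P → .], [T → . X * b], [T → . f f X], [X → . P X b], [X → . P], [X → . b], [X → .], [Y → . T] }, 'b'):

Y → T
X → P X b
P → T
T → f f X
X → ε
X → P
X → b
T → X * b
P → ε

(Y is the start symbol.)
GOTO(I, 'b') = CLOSURE({ [A → αX.β] : [A → α.Xβ] ∈ I, X = 'b' })

Items with dot before 'b', with the dot advanced:
  [X → . b] → [X → b .]
Closure adds nothing (no advanced item has the dot before a non-terminal).

GOTO = { [X → b .] }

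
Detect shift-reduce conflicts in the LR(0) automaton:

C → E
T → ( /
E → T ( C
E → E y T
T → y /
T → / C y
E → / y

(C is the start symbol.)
Yes — I4: [C → E .] vs [E → E . y T]; I15: [E → / y .] vs [T → y . /]

A shift-reduce conflict occurs when an LR(0) state has both:
  - a complete (reduce) item [A → α .] (dot at the end), and
  - a shift item [B → β . c γ] (dot before a terminal).

Augment with C' → C and build the canonical LR(0) collection (I0 = CLOSURE({[C' → . C]}), then GOTO on every symbol after a dot until no new states appear). It has 17 states:
  I0: { [C → . E], [C' → . C], [E → . / y], [E → . E y T], [E → . T ( C], [T → . ( /], [T → . / C y], [T → . y /] }  — shift
  I1: { [T → ( . /] }  — shift
  I2: { [C → . E], [E → . / y], [E → . E y T], [E → . T ( C], [E → / . y], [T → . ( /], [T → . / C y], [T → . y /], [T → / . C y] }  — shift
  I3: { [C' → C .] }  — accept
  I4: { [C → E .], [E → E . y T] }  — shift, reduce
  I5: { [E → T . ( C] }  — shift
  I6: { [T → y . /] }  — shift
  I7: { [T → y / .] }  — reduce
  I8: { [C → . E], [E → . / y], [E → . E y T], [E → . T ( C], [E → T ( . C], [T → . ( /], [T → . / C y], [T → . y /] }  — shift
  I9: { [E → T ( C .] }  — reduce
  I10: { [E → E y . T], [T → . ( /], [T → . / C y], [T → . y /] }  — shift
  I11: { [C → . E], [E → . / y], [E → . E y T], [E → . T ( C], [T → . ( /], [T → . / C y], [T → . y /], [T → / . C y] }  — shift
  I12: { [E → E y T .] }  — reduce
  I13: { [T → / C . y] }  — shift
  I14: { [T → / C y .] }  — reduce
  I15: { [E → / y .], [T → y . /] }  — shift, reduce
  I16: { [T → ( / .] }  — reduce

I4 contains reduce item [C → E .] and shift item [E → E . y T] — shift-reduce conflict.
I15 contains reduce item [E → / y .] and shift item [T → y . /] — shift-reduce conflict.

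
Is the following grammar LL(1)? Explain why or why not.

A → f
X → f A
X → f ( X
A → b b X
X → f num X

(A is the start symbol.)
No. Predict set conflict for X: { 'f' }

A grammar is LL(1) if for each non-terminal N with multiple productions, the predict sets of those productions are pairwise disjoint, where PREDICT(N → α) = (FIRST(α) \ {ε}) ∪ (FOLLOW(N) if α ⇒* ε).

For A:
  PREDICT(A → f) = { 'f' }
  PREDICT(A → b b X) = { 'b' }
For X:
  PREDICT(X → f A) = { 'f' }
  PREDICT(X → f '(' X) = { 'f' }
  PREDICT(X → f num X) = { 'f' }

Conflict found: Predict set conflict for X: { 'f' }
The grammar is NOT LL(1).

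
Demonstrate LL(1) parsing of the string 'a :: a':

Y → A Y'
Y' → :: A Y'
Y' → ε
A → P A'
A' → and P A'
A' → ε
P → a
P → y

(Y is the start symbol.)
Stack is shown with the top on the left.

Stack      Input     Action
---------------------------
Y $        a :: a $  output Y → A Y'
A Y' $     a :: a $  output A → P A'
P A' Y' $  a :: a $  output P → a
a A' Y' $  a :: a $  match 'a'
A' Y' $    :: a $    output A' → ε
Y' $       :: a $    output Y' → :: A Y'
:: A Y' $  :: a $    match '::'
A Y' $     a $       output A → P A'
P A' Y' $  a $       output P → a
a A' Y' $  a $       match 'a'
A' Y' $    $         output A' → ε
Y' $       $         output Y' → ε
$          $         accept

The string is accepted.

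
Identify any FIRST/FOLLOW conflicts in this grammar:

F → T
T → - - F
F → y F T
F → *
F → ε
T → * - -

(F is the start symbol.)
A FIRST/FOLLOW conflict occurs when a non-terminal N has a nullable alternative N → β (β ⇒* ε) and another alternative N → α with FIRST(α) ∩ FOLLOW(N) ≠ ∅: on such a lookahead the parser cannot decide between expanding α and letting N vanish via β.

Nullable non-terminals: F.
FIRST sets used below: FIRST(T) = { '*', '-' }

F: nullable alternative(s) F → ε; FOLLOW(F) = { $, '*', '-' }
  F → T: FIRST \ {ε} = { '*', '-' } — overlaps FOLLOW(F) on { '*', '-' }: CONFLICT
  F → y F T: FIRST \ {ε} = { 'y' } — disjoint from FOLLOW(F)
  F → *: FIRST \ {ε} = { '*' } — overlaps FOLLOW(F) on { '*' }: CONFLICT
  F → ε: FIRST \ {ε} = { } — this is the only nullable alternative, skip

T has no nullable alternative, so no FIRST/FOLLOW check is needed there.

So the grammar has 2 FIRST/FOLLOW conflicts (marked CONFLICT above).

Answer: Yes. F → T with FOLLOW(F) on { '*', '-' }; F → '*' with FOLLOW(F) on { '*' }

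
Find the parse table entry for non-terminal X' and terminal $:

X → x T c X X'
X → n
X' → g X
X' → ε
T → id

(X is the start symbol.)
To find M[X', $], we find productions for X' where $ is in the predict set (PREDICT(N → α) = (FIRST(α) \ {ε}) ∪ (FOLLOW(N) if α ⇒* ε)).

Relevant sets:
  FOLLOW(X') = { $, 'g' }

X' → g X: PREDICT = { 'g' }
X' → ε: PREDICT = { $, 'g' }
  $ is in predict set, so this production goes in M[X', $]

M[X', $] = X' → ε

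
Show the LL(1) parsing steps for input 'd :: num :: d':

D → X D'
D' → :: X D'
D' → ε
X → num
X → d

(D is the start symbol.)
LL(1) parsing maintains a stack (initially the start symbol over $) and the input. At each step: if the stack top is a terminal, match it against the current input token; if it is a non-terminal N, replace it with the RHS of M[N, lookahead] (the unique production whose predict set contains the lookahead).

Stack is shown with the top on the left.

Stack      Input            Action
----------------------------------
D $        d :: num :: d $  output D → X D'
X D' $     d :: num :: d $  output X → d
d D' $     d :: num :: d $  match 'd'
D' $       :: num :: d $    output D' → :: X D'
:: X D' $  :: num :: d $    match '::'
X D' $     num :: d $       output X → num
num D' $   num :: d $       match 'num'
D' $       :: d $           output D' → :: X D'
:: X D' $  :: d $           match '::'
X D' $     d $              output X → d
d D' $     d $              match 'd'
D' $       $                output D' → ε
$          $                accept

The string is accepted.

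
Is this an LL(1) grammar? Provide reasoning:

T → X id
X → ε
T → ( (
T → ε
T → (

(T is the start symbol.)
No. Predict set conflict for T: { '(' }

A grammar is LL(1) if for each non-terminal N with multiple productions, the predict sets of those productions are pairwise disjoint, where PREDICT(N → α) = (FIRST(α) \ {ε}) ∪ (FOLLOW(N) if α ⇒* ε).

Relevant sets:
  FIRST(X) = { ε }
  FOLLOW(T) = { $ }

For T:
  PREDICT(T → X id) = { 'id' }
  PREDICT(T → '(' '(') = { '(' }
  PREDICT(T → ε) = { $ }
  PREDICT(T → '(') = { '(' }
X has a single production, so nothing to check there.

Conflict found: Predict set conflict for T: { '(' }
The grammar is NOT LL(1).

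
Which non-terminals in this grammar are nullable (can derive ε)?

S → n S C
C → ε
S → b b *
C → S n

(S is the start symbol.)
{ 'C' }

A non-terminal is nullable if it can derive ε (the empty string): either it has an ε-production, or it has a production whose right-hand side consists entirely of nullable non-terminals.

ε-productions: C → ε
So C is immediately nullable.
No further non-terminal can be added: every production for the remaining non-terminals contains a terminal or a non-nullable non-terminal.
Nullable = { 'C' }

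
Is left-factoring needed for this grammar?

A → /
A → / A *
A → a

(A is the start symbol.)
Yes, A has productions with common prefix '/'

Left-factoring is needed when two productions for the same non-terminal
share a common prefix on the right-hand side.

Productions for A:
  A → /
  A → / A *
  A → a

Found common prefix '/' in productions for A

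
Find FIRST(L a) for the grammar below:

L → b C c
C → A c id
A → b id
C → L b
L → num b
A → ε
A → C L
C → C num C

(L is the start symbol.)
{ 'b', 'num' }

FIRST sets of the non-terminals involved (from the grammar, by fixed-point iteration):
  FIRST(L) = { 'b', 'num' }

To compute FIRST(L a), process the symbols left to right:
Symbol L is a non-terminal. Add FIRST(L) \ {ε} = { 'b', 'num' }
L is not nullable (ε ∉ FIRST(L)), so stop here.
FIRST(L a) = { 'b', 'num' }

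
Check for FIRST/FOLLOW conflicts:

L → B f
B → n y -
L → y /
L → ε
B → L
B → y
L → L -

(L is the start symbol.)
Nullable non-terminals: B, L.
FIRST sets used below: FIRST(L) = { '-', 'f', 'n', 'y', ε }, FIRST(B) = { '-', 'f', 'n', 'y', ε }

B: nullable alternative(s) B → L; FOLLOW(B) = { 'f' }
  B → n y -: FIRST \ {ε} = { 'n' } — disjoint from FOLLOW(B)
  B → L: FIRST \ {ε} = { '-', 'f', 'n', 'y' } — this is the only nullable alternative, skip
  B → y: FIRST \ {ε} = { 'y' } — disjoint from FOLLOW(B)

L: nullable alternative(s) L → ε; FOLLOW(L) = { $, '-', 'f' }
  L → B f: FIRST \ {ε} = { '-', 'f', 'n', 'y' } — overlaps FOLLOW(L) on { '-', 'f' }: CONFLICT
  L → y /: FIRST \ {ε} = { 'y' } — disjoint from FOLLOW(L)
  L → ε: FIRST \ {ε} = { } — this is the only nullable alternative, skip
  L → L -: FIRST \ {ε} = { '-', 'f', 'n', 'y' } — overlaps FOLLOW(L) on { '-', 'f' }: CONFLICT

So the grammar has 2 FIRST/FOLLOW conflicts (marked CONFLICT above).

Answer: Yes. L → B f with FOLLOW(L) on { '-', 'f' }; L → L '-' with FOLLOW(L) on { '-', 'f' }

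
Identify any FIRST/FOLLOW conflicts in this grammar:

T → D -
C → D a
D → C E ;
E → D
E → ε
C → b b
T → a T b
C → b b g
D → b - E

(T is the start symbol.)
Nullable non-terminals: E.
FIRST sets used below: FIRST(D) = { 'b' }

E: nullable alternative(s) E → ε; FOLLOW(E) = { '-', ';', 'a' }
  E → D: FIRST \ {ε} = { 'b' } — disjoint from FOLLOW(E)
  E → ε: FIRST \ {ε} = { } — this is the only nullable alternative, skip

C, D, T have no nullable alternative, so no FIRST/FOLLOW check is needed there.

No FIRST/FOLLOW conflicts found.

Answer: No FIRST/FOLLOW conflicts.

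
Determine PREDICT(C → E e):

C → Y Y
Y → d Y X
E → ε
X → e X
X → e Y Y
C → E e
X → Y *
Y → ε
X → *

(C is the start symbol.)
PREDICT(C → E e) = (FIRST(RHS) \ {ε}) ∪ (FOLLOW(C) if ε ∈ FIRST(RHS), i.e. RHS ⇒* ε)
FIRST(E) = { ε }
FIRST(E e) = { 'e' }
ε ∉ FIRST(E e), so FOLLOW(C) is not added.
PREDICT(C → E e) = { 'e' }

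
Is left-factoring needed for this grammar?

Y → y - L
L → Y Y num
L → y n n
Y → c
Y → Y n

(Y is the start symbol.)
Left-factoring is needed when two productions for the same non-terminal
share a common prefix on the right-hand side.

Productions for Y:
  Y → y - L
  Y → c
  Y → Y n
Productions for L:
  L → Y Y num
  L → y n n

No common prefixes found.

Answer: No, left-factoring is not needed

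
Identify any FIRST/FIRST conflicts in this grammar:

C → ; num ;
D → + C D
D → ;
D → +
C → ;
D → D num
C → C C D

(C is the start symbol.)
FIRST sets of the non-terminals at (or reachable through a nullable prefix from) the front of some alternative:
  FIRST(C) = { ';' }
  FIRST(D) = { '+', ';' }

Productions for C:
  C → ; num ;: FIRST = { ';' }
  C → ;: FIRST = { ';' }
  C → C C D: FIRST = { ';' }
Productions for D:
  D → + C D: FIRST = { '+' }
  D → ;: FIRST = { ';' }
  D → +: FIRST = { '+' }
  D → D num: FIRST = { '+', ';' }

Conflict for C: C → ; num ; and C → ;
  Overlap: { ';' }
Conflict for C: C → ; num ; and C → C C D
  Overlap: { ';' }
Conflict for C: C → ; and C → C C D
  Overlap: { ';' }
Conflict for D: D → + C D and D → +
  Overlap: { '+' }
Conflict for D: D → + C D and D → D num
  Overlap: { '+' }
Conflict for D: D → ; and D → D num
  Overlap: { ';' }
Conflict for D: D → + and D → D num
  Overlap: { '+' }

Answer: Yes. C → ';' num ';' / C → ';' on { ';' }; C → ';' num ';' / C → C C D on { ';' }; C → ';' / C → C C D on { ';' }; D → '+' C D / D → '+' on { '+' }; D → '+' C D / D → D num on { '+' }; D → ';' / D → D num on { ';' }; D → '+' / D → D num on { '+' }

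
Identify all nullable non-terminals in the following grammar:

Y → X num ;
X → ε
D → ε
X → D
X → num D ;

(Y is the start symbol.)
{ 'D', 'X' }

A non-terminal is nullable if it can derive ε (the empty string): either it has an ε-production, or it has a production whose right-hand side consists entirely of nullable non-terminals.

ε-productions: X → ε, D → ε
So X, D are immediately nullable.
No further non-terminal can be added: every production for the remaining non-terminals contains a terminal or a non-nullable non-terminal.
Nullable = { 'D', 'X' }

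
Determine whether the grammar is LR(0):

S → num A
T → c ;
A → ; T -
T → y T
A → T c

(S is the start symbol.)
Augment with S' → S and build the canonical LR(0) collection (I0 = CLOSURE({[S' → . S]}), then GOTO on every symbol after a dot until no new states appear). It has 13 states:
  I0: { [S → . num A], [S' → . S] }  — shift
  I1: { [S' → S .] }  — accept
  I2: { [A → . ; T -], [A → . T c], [S → num . A], [T → . c ;], [T → . y T] }  — shift
  I3: { [A → ; . T -], [T → . c ;], [T → . y T] }  — shift
  I4: { [S → num A .] }  — reduce
  I5: { [A → T . c] }  — shift
  I6: { [T → c . ;] }  — shift
  I7: { [T → . c ;], [T → . y T], [T → y . T] }  — shift
  I8: { [T → y T .] }  — reduce
  I9: { [T → c ; .] }  — reduce
  I10: { [A → T c .] }  — reduce
  I11: { [A → ; T . -] }  — shift
  I12: { [A → ; T - .] }  — reduce

Every state is either a pure shift/goto state or contains exactly one complete item and nothing to shift — no conflicts. The grammar is LR(0).

Answer: Yes, the grammar is LR(0)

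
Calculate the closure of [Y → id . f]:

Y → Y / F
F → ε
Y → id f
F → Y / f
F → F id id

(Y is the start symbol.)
To compute CLOSURE, for each item [A → α.Bβ] where B is a non-terminal, add [B → .γ] for all productions B → γ; repeat for the newly added items until nothing changes.

Start with: [Y → id . f]
The dot precedes the terminal f, so nothing is added.

CLOSURE = { [Y → id . f] }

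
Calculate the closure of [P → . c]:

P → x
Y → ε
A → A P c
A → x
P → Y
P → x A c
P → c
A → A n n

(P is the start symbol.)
{ [P → . c] }

To compute CLOSURE, for each item [A → α.Bβ] where B is a non-terminal, add [B → .γ] for all productions B → γ; repeat for the newly added items until nothing changes.

Start with: [P → . c]
The dot precedes the terminal c, so nothing is added.

CLOSURE = { [P → . c] }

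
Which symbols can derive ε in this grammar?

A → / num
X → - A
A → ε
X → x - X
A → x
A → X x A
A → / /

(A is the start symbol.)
ε-productions: A → ε
So A is immediately nullable.
No further non-terminal can be added: every production for the remaining non-terminals contains a terminal or a non-nullable non-terminal.
Nullable = { 'A' }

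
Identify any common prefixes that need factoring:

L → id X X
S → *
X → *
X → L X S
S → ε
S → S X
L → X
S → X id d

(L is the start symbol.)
Left-factoring is needed when two productions for the same non-terminal
share a common prefix on the right-hand side.

Productions for L:
  L → id X X
  L → X
Productions for S:
  S → *
  S → ε
  S → S X
  S → X id d
Productions for X:
  X → *
  X → L X S

No common prefixes found.

Answer: No, left-factoring is not needed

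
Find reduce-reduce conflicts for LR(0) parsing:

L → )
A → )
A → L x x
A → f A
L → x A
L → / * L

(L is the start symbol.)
Yes — I5: [A → ) .] vs [L → ) .]

Augment with L' → L and build the canonical LR(0) collection (I0 = CLOSURE({[L' → . L]}), then GOTO on every symbol after a dot until no new states appear). It has 14 states:
  I0: { [L → . )], [L → . / * L], [L → . x A], [L' → . L] }  — shift
  I1: { [L → ) .] }  — reduce
  I2: { [L → / . * L] }  — shift
  I3: { [L' → L .] }  — accept
  I4: { [A → . )], [A → . L x x], [A → . f A], [L → . )], [L → . / * L], [L → . x A], [L → x . A] }  — shift
  I5: { [A → ) .], [L → ) .] }  — 2 reduces
  I6: { [L → x A .] }  — reduce
  I7: { [A → L . x x] }  — shift
  I8: { [A → . )], [A → . L x x], [A → . f A], [A → f . A], [L → . )], [L → . / * L], [L → . x A] }  — shift
  I9: { [A → f A .] }  — reduce
  I10: { [A → L x . x] }  — shift
  I11: { [A → L x x .] }  — reduce
  I12: { [L → . )], [L → . / * L], [L → . x A], [L → / * . L] }  — shift
  I13: { [L → / * L .] }  — reduce

I5 contains complete items [A → ) .], [L → ) .] — reduce-reduce conflict.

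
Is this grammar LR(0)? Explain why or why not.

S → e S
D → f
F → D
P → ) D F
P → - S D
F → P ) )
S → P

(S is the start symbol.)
Yes, the grammar is LR(0)

A grammar is LR(0) if no state in the canonical LR(0) collection has:
  - both a shift item (dot before a terminal) and a complete item (shift-reduce conflict), or
  - two or more complete items (reduce-reduce conflict; the accept item [S' → S .] counts as a complete item here).

Augment with S' → S and build the canonical LR(0) collection (I0 = CLOSURE({[S' → . S]}), then GOTO on every symbol after a dot until no new states appear). It has 16 states:
  I0: { [P → . ) D F], [P → . - S D], [S → . P], [S → . e S], [S' → . S] }  — shift
  I1: { [D → . f], [P → ) . D F] }  — shift
  I2: { [P → - . S D], [P → . ) D F], [P → . - S D], [S → . P], [S → . e S] }  — shift
  I3: { [S → P .] }  — reduce
  I4: { [S' → S .] }  — accept
  I5: { [P → . ) D F], [P → . - S D], [S → . P], [S → . e S], [S → e . S] }  — shift
  I6: { [S → e S .] }  — reduce
  I7: { [D → . f], [P → - S . D] }  — shift
  I8: { [P → - S D .] }  — reduce
  I9: { [D → f .] }  — reduce
  I10: { [D → . f], [F → . D], [F → . P ) )], [P → ) D . F], [P → . ) D F], [P → . - S D] }  — shift
  I11: { [F → D .] }  — reduce
  I12: { [P → ) D F .] }  — reduce
  I13: { [F → P . ) )] }  — shift
  I14: { [F → P ) . )] }  — shift
  I15: { [F → P ) ) .] }  — reduce

Every state is either a pure shift/goto state or contains exactly one complete item and nothing to shift — no conflicts. The grammar is LR(0).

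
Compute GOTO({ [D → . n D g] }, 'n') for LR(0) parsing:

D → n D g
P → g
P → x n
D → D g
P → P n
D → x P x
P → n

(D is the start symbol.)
GOTO(I, 'n') = CLOSURE({ [A → αX.β] : [A → α.Xβ] ∈ I, X = 'n' })

Items with dot before 'n', with the dot advanced:
  [D → . n D g] → [D → n . D g]
Closure of the advanced items:
  [D → n . D g] has the dot before D: add [D → . n D g], [D → . D g], [D → . x P x]

GOTO = { [D → . D g], [D → . n D g], [D → . x P x], [D → n . D g] }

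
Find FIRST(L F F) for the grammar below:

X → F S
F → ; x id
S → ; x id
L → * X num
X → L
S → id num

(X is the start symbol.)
{ '*' }

FIRST sets of the non-terminals involved (from the grammar, by fixed-point iteration):
  FIRST(L) = { '*' }

To compute FIRST(L F F), process the symbols left to right:
Symbol L is a non-terminal. Add FIRST(L) \ {ε} = { '*' }
L is not nullable (ε ∉ FIRST(L)), so stop here.
FIRST(L F F) = { '*' }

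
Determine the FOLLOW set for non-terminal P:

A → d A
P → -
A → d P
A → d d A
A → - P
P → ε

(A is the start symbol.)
To compute FOLLOW(P), find every occurrence of P on a right-hand side N → α P β: add FIRST(β) \ {ε}, and if β is empty or nullable also add FOLLOW(N). Iterate to a fixed point.

In A → d P: P is at the end, add FOLLOW(A)
In A → - P: P is at the end, add FOLLOW(A)

The FOLLOW sets referred to above (computed the same way, to a fixed point):
  FOLLOW(A) = { $ }

Taking the union: FOLLOW(P) = { $ }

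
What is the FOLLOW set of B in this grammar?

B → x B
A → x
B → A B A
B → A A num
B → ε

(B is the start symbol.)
To compute FOLLOW(B), find every occurrence of B on a right-hand side N → α B β: add FIRST(β) \ {ε}, and if β is empty or nullable also add FOLLOW(N). Iterate to a fixed point.

B is the start symbol, so $ ∈ FOLLOW(B).
In B → x B: B is at the end; this adds FOLLOW(B) to itself — nothing new
In B → A B A: B is followed by A, add FIRST(A) \ {ε} = { 'x' }

Taking the union: FOLLOW(B) = { $, 'x' }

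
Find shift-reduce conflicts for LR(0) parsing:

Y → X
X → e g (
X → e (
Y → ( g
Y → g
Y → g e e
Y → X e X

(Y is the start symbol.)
Yes — I2: [Y → X .] vs [Y → X . e X]; I5: [Y → g .] vs [Y → g . e e]

A shift-reduce conflict occurs when an LR(0) state has both:
  - a complete (reduce) item [A → α .] (dot at the end), and
  - a shift item [B → β . c γ] (dot before a terminal).

Augment with Y' → Y and build the canonical LR(0) collection (I0 = CLOSURE({[Y' → . Y]}), then GOTO on every symbol after a dot until no new states appear). It has 14 states:
  I0: { [X → . e (], [X → . e g (], [Y → . ( g], [Y → . X e X], [Y → . X], [Y → . g e e], [Y → . g], [Y' → . Y] }  — shift
  I1: { [Y → ( . g] }  — shift
  I2: { [Y → X . e X], [Y → X .] }  — shift, reduce
  I3: { [Y' → Y .] }  — accept
  I4: { [X → e . (], [X → e . g (] }  — shift
  I5: { [Y → g . e e], [Y → g .] }  — shift, reduce
  I6: { [Y → g e . e] }  — shift
  I7: { [Y → g e e .] }  — reduce
  I8: { [X → e ( .] }  — reduce
  I9: { [X → e g . (] }  — shift
  I10: { [X → e g ( .] }  — reduce
  I11: { [X → . e (], [X → . e g (], [Y → X e . X] }  — shift
  I12: { [Y → X e X .] }  — reduce
  I13: { [Y → ( g .] }  — reduce

I2 contains reduce item [Y → X .] and shift item [Y → X . e X] — shift-reduce conflict.
I5 contains reduce item [Y → g .] and shift item [Y → g . e e] — shift-reduce conflict.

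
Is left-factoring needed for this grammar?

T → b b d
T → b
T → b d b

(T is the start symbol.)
Left-factoring is needed when two productions for the same non-terminal
share a common prefix on the right-hand side.

Productions for T:
  T → b b d
  T → b
  T → b d b

Found common prefix 'b' in productions for T

Answer: Yes, T has productions with common prefix 'b'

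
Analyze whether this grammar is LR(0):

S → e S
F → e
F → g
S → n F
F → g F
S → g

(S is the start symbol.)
A grammar is LR(0) if no state in the canonical LR(0) collection has:
  - both a shift item (dot before a terminal) and a complete item (shift-reduce conflict), or
  - two or more complete items (reduce-reduce conflict; the accept item [S' → S .] counts as a complete item here).

Augment with S' → S and build the canonical LR(0) collection (I0 = CLOSURE({[S' → . S]}), then GOTO on every symbol after a dot until no new states appear). It has 10 states:
  I0: { [S → . e S], [S → . g], [S → . n F], [S' → . S] }  — shift
  I1: { [S' → S .] }  — accept
  I2: { [S → . e S], [S → . g], [S → . n F], [S → e . S] }  — shift
  I3: { [S → g .] }  — reduce
  I4: { [F → . e], [F → . g F], [F → . g], [S → n . F] }  — shift
  I5: { [S → n F .] }  — reduce
  I6: { [F → e .] }  — reduce
  I7: { [F → . e], [F → . g F], [F → . g], [F → g . F], [F → g .] }  — shift, reduce
  I8: { [F → g F .] }  — reduce
  I9: { [S → e S .] }  — reduce

Conflict in state I7:
  Shift-reduce conflict between [F → g .] and [F → . e]
So the grammar is NOT LR(0).

Answer: No. Shift-reduce conflict between [F → g .] and [F → . e]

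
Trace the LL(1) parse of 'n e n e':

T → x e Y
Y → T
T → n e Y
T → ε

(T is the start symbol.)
LL(1) parsing maintains a stack (initially the start symbol over $) and the input. At each step: if the stack top is a terminal, match it against the current input token; if it is a non-terminal N, replace it with the RHS of M[N, lookahead] (the unique production whose predict set contains the lookahead).

Stack is shown with the top on the left.

Stack    Input      Action
--------------------------
T $      n e n e $  output T → n e Y
n e Y $  n e n e $  match 'n'
e Y $    e n e $    match 'e'
Y $      n e $      output Y → T
T $      n e $      output T → n e Y
n e Y $  n e $      match 'n'
e Y $    e $        match 'e'
Y $      $          output Y → T
T $      $          output T → ε
$        $          accept

The string is accepted.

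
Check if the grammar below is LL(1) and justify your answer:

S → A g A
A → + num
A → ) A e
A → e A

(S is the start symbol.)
A grammar is LL(1) if for each non-terminal N with multiple productions, the predict sets of those productions are pairwise disjoint, where PREDICT(N → α) = (FIRST(α) \ {ε}) ∪ (FOLLOW(N) if α ⇒* ε).

For A:
  PREDICT(A → '+' num) = { '+' }
  PREDICT(A → ')' A e) = { ')' }
  PREDICT(A → e A) = { 'e' }
S has a single production, so nothing to check there.

All predict sets are disjoint. The grammar IS LL(1).

Answer: Yes, the grammar is LL(1).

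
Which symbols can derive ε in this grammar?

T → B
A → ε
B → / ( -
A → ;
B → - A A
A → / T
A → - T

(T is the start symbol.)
A non-terminal is nullable if it can derive ε (the empty string): either it has an ε-production, or it has a production whose right-hand side consists entirely of nullable non-terminals.

ε-productions: A → ε
So A is immediately nullable.
No further non-terminal can be added: every production for the remaining non-terminals contains a terminal or a non-nullable non-terminal.
Nullable = { 'A' }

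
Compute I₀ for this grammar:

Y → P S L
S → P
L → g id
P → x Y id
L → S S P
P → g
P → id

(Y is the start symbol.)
First, augment the grammar with Y' → Y
I₀ = CLOSURE({ [Y' → . Y] }):
  [Y' → . Y] has the dot before Y: add [Y → . P S L]
  [Y → . P S L] has the dot before P: add [P → . x Y id], [P → . g], [P → . id]
No further items can be added.

I₀ = { [P → . g], [P → . id], [P → . x Y id], [Y → . P S L], [Y' → . Y] }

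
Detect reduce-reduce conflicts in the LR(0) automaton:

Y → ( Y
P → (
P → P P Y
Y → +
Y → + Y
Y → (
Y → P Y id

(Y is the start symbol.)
Yes — I1: [P → ( .] vs [Y → ( .]

A reduce-reduce conflict occurs when an LR(0) state has two complete items [A → α .] and [B → β .] — both call for a reduction, and with no lookahead the parser cannot choose between them.

Augment with Y' → Y and build the canonical LR(0) collection (I0 = CLOSURE({[Y' → . Y]}), then GOTO on every symbol after a dot until no new states appear). It has 11 states:
  I0: { [P → . (], [P → . P P Y], [Y → . ( Y], [Y → . (], [Y → . + Y], [Y → . +], [Y → . P Y id], [Y' → . Y] }  — shift
  I1: { [P → ( .], [P → . (], [P → . P P Y], [Y → ( . Y], [Y → ( .], [Y → . ( Y], [Y → . (], [Y → . + Y], [Y → . +], [Y → . P Y id] }  — shift, 2 reduces
  I2: { [P → . (], [P → . P P Y], [Y → + . Y], [Y → + .], [Y → . ( Y], [Y → . (], [Y → . + Y], [Y → . +], [Y → . P Y id] }  — shift, reduce
  I3: { [P → . (], [P → . P P Y], [P → P . P Y], [Y → . ( Y], [Y → . (], [Y → . + Y], [Y → . +], [Y → . P Y id], [Y → P . Y id] }  — shift
  I4: { [Y' → Y .] }  — accept
  I5: { [P → . (], [P → . P P Y], [P → P . P Y], [P → P P . Y], [Y → . ( Y], [Y → . (], [Y → . + Y], [Y → . +], [Y → . P Y id], [Y → P . Y id] }  — shift
  I6: { [Y → P Y . id] }  — shift
  I7: { [Y → P Y id .] }  — reduce
  I8: { [P → P P Y .], [Y → P Y . id] }  — shift, reduce
  I9: { [Y → + Y .] }  — reduce
  I10: { [Y → ( Y .] }  — reduce

I1 contains complete items [P → ( .], [Y → ( .] — reduce-reduce conflict.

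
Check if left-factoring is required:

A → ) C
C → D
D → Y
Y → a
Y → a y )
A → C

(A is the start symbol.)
Yes, Y has productions with common prefix 'a'

Left-factoring is needed when two productions for the same non-terminal
share a common prefix on the right-hand side.

Productions for A:
  A → ) C
  A → C
Productions for Y:
  Y → a
  Y → a y )

Found common prefix 'a' in productions for Y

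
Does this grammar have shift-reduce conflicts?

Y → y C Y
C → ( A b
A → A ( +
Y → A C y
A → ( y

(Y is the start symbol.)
Augment with Y' → Y and build the canonical LR(0) collection (I0 = CLOSURE({[Y' → . Y]}), then GOTO on every symbol after a dot until no new states appear). It has 16 states:
  I0: { [A → . ( y], [A → . A ( +], [Y → . A C y], [Y → . y C Y], [Y' → . Y] }  — shift
  I1: { [A → ( . y] }  — shift
  I2: { [A → A . ( +], [C → . ( A b], [Y → A . C y] }  — shift
  I3: { [Y' → Y .] }  — accept
  I4: { [C → . ( A b], [Y → y . C Y] }  — shift
  I5: { [A → . ( y], [A → . A ( +], [C → ( . A b] }  — shift
  I6: { [A → . ( y], [A → . A ( +], [Y → . A C y], [Y → . y C Y], [Y → y C . Y] }  — shift
  I7: { [Y → y C Y .] }  — reduce
  I8: { [A → A . ( +], [C → ( A . b] }  — shift
  I9: { [A → A ( . +] }  — shift
  I10: { [C → ( A b .] }  — reduce
  I11: { [A → A ( + .] }  — reduce
  I12: { [A → . ( y], [A → . A ( +], [A → A ( . +], [C → ( . A b] }  — shift
  I13: { [Y → A C . y] }  — shift
  I14: { [Y → A C y .] }  — reduce
  I15: { [A → ( y .] }  — reduce

No state contains both a complete item and a shift item.

Answer: No shift-reduce conflicts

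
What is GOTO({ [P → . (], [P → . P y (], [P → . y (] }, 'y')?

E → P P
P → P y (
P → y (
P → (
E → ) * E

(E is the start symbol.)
{ [P → y . (] }

GOTO(I, 'y') = CLOSURE({ [A → αX.β] : [A → α.Xβ] ∈ I, X = 'y' })

Items with dot before 'y', with the dot advanced:
  [P → . y (] → [P → y . (]
Closure adds nothing (no advanced item has the dot before a non-terminal).

GOTO = { [P → y . (] }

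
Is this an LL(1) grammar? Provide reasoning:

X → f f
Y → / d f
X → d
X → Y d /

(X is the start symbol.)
Yes, the grammar is LL(1).

A grammar is LL(1) if for each non-terminal N with multiple productions, the predict sets of those productions are pairwise disjoint, where PREDICT(N → α) = (FIRST(α) \ {ε}) ∪ (FOLLOW(N) if α ⇒* ε).

Relevant sets:
  FIRST(Y) = { '/' }

For X:
  PREDICT(X → f f) = { 'f' }
  PREDICT(X → d) = { 'd' }
  PREDICT(X → Y d '/') = { '/' }
Y has a single production, so nothing to check there.

All predict sets are disjoint. The grammar IS LL(1).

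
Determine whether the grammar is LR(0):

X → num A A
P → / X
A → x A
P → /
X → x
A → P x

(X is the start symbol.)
Augment with X' → X and build the canonical LR(0) collection (I0 = CLOSURE({[X' → . X]}), then GOTO on every symbol after a dot until no new states appear). It has 12 states:
  I0: { [X → . num A A], [X → . x], [X' → . X] }  — shift
  I1: { [X' → X .] }  — accept
  I2: { [A → . P x], [A → . x A], [P → . / X], [P → . /], [X → num . A A] }  — shift
  I3: { [X → x .] }  — reduce
  I4: { [P → / . X], [P → / .], [X → . num A A], [X → . x] }  — shift, reduce
  I5: { [A → . P x], [A → . x A], [P → . / X], [P → . /], [X → num A . A] }  — shift
  I6: { [A → P . x] }  — shift
  I7: { [A → . P x], [A → . x A], [A → x . A], [P → . / X], [P → . /] }  — shift
  I8: { [A → x A .] }  — reduce
  I9: { [A → P x .] }  — reduce
  I10: { [X → num A A .] }  — reduce
  I11: { [P → / X .] }  — reduce

Conflict in state I4:
  Shift-reduce conflict between [P → / .] and [X → . num A A]
So the grammar is NOT LR(0).

Answer: No. Shift-reduce conflict between [P → / .] and [X → . num A A]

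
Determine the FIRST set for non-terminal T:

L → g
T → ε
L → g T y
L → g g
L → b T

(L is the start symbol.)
To compute FIRST(T), examine every production with T on the left-hand side, reading each right-hand side left to right until a non-nullable symbol is reached.

From T → ε:
  - ε-production, so ε ∈ FIRST(T)

Collecting: FIRST(T) = { ε }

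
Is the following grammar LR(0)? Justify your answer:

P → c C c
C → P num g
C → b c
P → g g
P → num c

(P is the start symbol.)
A grammar is LR(0) if no state in the canonical LR(0) collection has:
  - both a shift item (dot before a terminal) and a complete item (shift-reduce conflict), or
  - two or more complete items (reduce-reduce conflict; the accept item [P' → P .] counts as a complete item here).

Augment with P' → P and build the canonical LR(0) collection (I0 = CLOSURE({[P' → . P]}), then GOTO on every symbol after a dot until no new states appear). It has 14 states:
  I0: { [P → . c C c], [P → . g g], [P → . num c], [P' → . P] }  — shift
  I1: { [P' → P .] }  — accept
  I2: { [C → . P num g], [C → . b c], [P → . c C c], [P → . g g], [P → . num c], [P → c . C c] }  — shift
  I3: { [P → g . g] }  — shift
  I4: { [P → num . c] }  — shift
  I5: { [P → num c .] }  — reduce
  I6: { [P → g g .] }  — reduce
  I7: { [P → c C . c] }  — shift
  I8: { [C → P . num g] }  — shift
  I9: { [C → b . c] }  — shift
  I10: { [C → b c .] }  — reduce
  I11: { [C → P num . g] }  — shift
  I12: { [C → P num g .] }  — reduce
  I13: { [P → c C c .] }  — reduce

Every state is either a pure shift/goto state or contains exactly one complete item and nothing to shift — no conflicts. The grammar is LR(0).

Answer: Yes, the grammar is LR(0)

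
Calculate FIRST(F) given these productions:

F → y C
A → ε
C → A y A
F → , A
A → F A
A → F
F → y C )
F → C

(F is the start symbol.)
{ ',', 'y' }

FIRST sets of the other non-terminals involved (by the same procedure, iterated to a fixed point):
  FIRST(C) = { ',', 'y' }

From F → y C:
  - y is a terminal: add 'y' and stop
From F → , A:
  - ',' is a terminal: add ',' and stop
From F → y C ):
  - y is a terminal: add 'y' and stop
From F → C:
  - C is a non-terminal: add FIRST(C) \ {ε} = { ',', 'y' }
    C is not nullable, so stop

Collecting: FIRST(F) = { ',', 'y' }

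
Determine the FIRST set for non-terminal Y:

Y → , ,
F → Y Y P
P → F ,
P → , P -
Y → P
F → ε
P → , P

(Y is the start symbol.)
To compute FIRST(Y), examine every production with Y on the left-hand side, reading each right-hand side left to right until a non-nullable symbol is reached.

FIRST sets of the other non-terminals involved (by the same procedure, iterated to a fixed point):
  FIRST(P) = { ',' }

From Y → , ,:
  - ',' is a terminal: add ',' and stop
From Y → P:
  - P is a non-terminal: add FIRST(P) \ {ε} = { ',' }
    P is not nullable, so stop

Collecting: FIRST(Y) = { ',' }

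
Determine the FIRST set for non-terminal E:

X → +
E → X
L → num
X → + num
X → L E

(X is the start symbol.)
{ '+', 'num' }

To compute FIRST(E), examine every production with E on the left-hand side, reading each right-hand side left to right until a non-nullable symbol is reached.

FIRST sets of the other non-terminals involved (by the same procedure, iterated to a fixed point):
  FIRST(X) = { '+', 'num' }

From E → X:
  - X is a non-terminal: add FIRST(X) \ {ε} = { '+', 'num' }
    X is not nullable, so stop

Collecting: FIRST(E) = { '+', 'num' }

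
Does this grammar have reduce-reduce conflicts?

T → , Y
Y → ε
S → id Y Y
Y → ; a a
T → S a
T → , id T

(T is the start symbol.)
Augment with T' → T and build the canonical LR(0) collection (I0 = CLOSURE({[T' → . T]}), then GOTO on every symbol after a dot until no new states appear). It has 14 states:
  I0: { [S → . id Y Y], [T → . , Y], [T → . , id T], [T → . S a], [T' → . T] }  — shift
  I1: { [T → , . Y], [T → , . id T], [Y → . ; a a], [Y → .] }  — shift, reduce
  I2: { [T → S . a] }  — shift
  I3: { [T' → T .] }  — accept
  I4: { [S → id . Y Y], [Y → . ; a a], [Y → .] }  — shift, reduce
  I5: { [Y → ; . a a] }  — shift
  I6: { [S → id Y . Y], [Y → . ; a a], [Y → .] }  — shift, reduce
  I7: { [S → id Y Y .] }  — reduce
  I8: { [Y → ; a . a] }  — shift
  I9: { [Y → ; a a .] }  — reduce
  I10: { [T → S a .] }  — reduce
  I11: { [T → , Y .] }  — reduce
  I12: { [S → . id Y Y], [T → , id . T], [T → . , Y], [T → . , id T], [T → . S a] }  — shift
  I13: { [T → , id T .] }  — reduce

No state contains more than one complete item.

Answer: No reduce-reduce conflicts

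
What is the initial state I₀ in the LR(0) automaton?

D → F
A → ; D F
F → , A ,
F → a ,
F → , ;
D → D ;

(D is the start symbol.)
{ [D → . D ;], [D → . F], [D' → . D], [F → . , ;], [F → . , A ,], [F → . a ,] }

First, augment the grammar with D' → D
I₀ = CLOSURE({ [D' → . D] }):
  [D' → . D] has the dot before D: add [D → . F], [D → . D ;]
  [D → . F] has the dot before F: add [F → . , A ,], [F → . a ,], [F → . , ;]
No further items can be added.

I₀ = { [D → . D ;], [D → . F], [D' → . D], [F → . , ;], [F → . , A ,], [F → . a ,] }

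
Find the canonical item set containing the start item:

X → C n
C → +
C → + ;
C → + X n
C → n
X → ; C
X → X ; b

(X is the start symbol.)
First, augment the grammar with X' → X
I₀ = CLOSURE({ [X' → . X] }):
  [X' → . X] has the dot before X: add [X → . C n], [X → . ; C], [X → . X ; b]
  [X → . C n] has the dot before C: add [C → . +], [C → . + ;], [C → . + X n], [C → . n]
No further items can be added.

I₀ = { [C → . + ;], [C → . + X n], [C → . +], [C → . n], [X → . ; C], [X → . C n], [X → . X ; b], [X' → . X] }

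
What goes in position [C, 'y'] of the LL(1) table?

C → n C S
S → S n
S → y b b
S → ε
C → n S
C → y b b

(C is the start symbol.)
C → y b b

To find M[C, 'y'], we find productions for C where 'y' is in the predict set (PREDICT(N → α) = (FIRST(α) \ {ε}) ∪ (FOLLOW(N) if α ⇒* ε)).

C → n C S: PREDICT = { 'n' }
C → n S: PREDICT = { 'n' }
C → y b b: PREDICT = { 'y' }
  'y' is in predict set, so this production goes in M[C, 'y']

M[C, 'y'] = C → y b b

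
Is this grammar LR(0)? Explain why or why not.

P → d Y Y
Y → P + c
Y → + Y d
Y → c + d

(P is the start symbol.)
A grammar is LR(0) if no state in the canonical LR(0) collection has:
  - both a shift item (dot before a terminal) and a complete item (shift-reduce conflict), or
  - two or more complete items (reduce-reduce conflict; the accept item [P' → P .] counts as a complete item here).

Augment with P' → P and build the canonical LR(0) collection (I0 = CLOSURE({[P' → . P]}), then GOTO on every symbol after a dot until no new states appear). It has 14 states:
  I0: { [P → . d Y Y], [P' → . P] }  — shift
  I1: { [P' → P .] }  — accept
  I2: { [P → . d Y Y], [P → d . Y Y], [Y → . + Y d], [Y → . P + c], [Y → . c + d] }  — shift
  I3: { [P → . d Y Y], [Y → + . Y d], [Y → . + Y d], [Y → . P + c], [Y → . c + d] }  — shift
  I4: { [Y → P . + c] }  — shift
  I5: { [P → . d Y Y], [P → d Y . Y], [Y → . + Y d], [Y → . P + c], [Y → . c + d] }  — shift
  I6: { [Y → c . + d] }  — shift
  I7: { [Y → c + . d] }  — shift
  I8: { [Y → c + d .] }  — reduce
  I9: { [P → d Y Y .] }  — reduce
  I10: { [Y → P + . c] }  — shift
  I11: { [Y → P + c .] }  — reduce
  I12: { [Y → + Y . d] }  — shift
  I13: { [Y → + Y d .] }  — reduce

Every state is either a pure shift/goto state or contains exactly one complete item and nothing to shift — no conflicts. The grammar is LR(0).

Answer: Yes, the grammar is LR(0)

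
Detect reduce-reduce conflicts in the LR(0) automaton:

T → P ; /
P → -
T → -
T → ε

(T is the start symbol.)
Yes — I1: [P → - .] vs [T → - .]

A reduce-reduce conflict occurs when an LR(0) state has two complete items [A → α .] and [B → β .] — both call for a reduction, and with no lookahead the parser cannot choose between them.

Augment with T' → T and build the canonical LR(0) collection (I0 = CLOSURE({[T' → . T]}), then GOTO on every symbol after a dot until no new states appear). It has 6 states:
  I0: { [P → . -], [T → . -], [T → . P ; /], [T → .], [T' → . T] }  — shift, reduce
  I1: { [P → - .], [T → - .] }  — 2 reduces
  I2: { [T → P . ; /] }  — shift
  I3: { [T' → T .] }  — accept
  I4: { [T → P ; . /] }  — shift
  I5: { [T → P ; / .] }  — reduce

I1 contains complete items [P → - .], [T → - .] — reduce-reduce conflict.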